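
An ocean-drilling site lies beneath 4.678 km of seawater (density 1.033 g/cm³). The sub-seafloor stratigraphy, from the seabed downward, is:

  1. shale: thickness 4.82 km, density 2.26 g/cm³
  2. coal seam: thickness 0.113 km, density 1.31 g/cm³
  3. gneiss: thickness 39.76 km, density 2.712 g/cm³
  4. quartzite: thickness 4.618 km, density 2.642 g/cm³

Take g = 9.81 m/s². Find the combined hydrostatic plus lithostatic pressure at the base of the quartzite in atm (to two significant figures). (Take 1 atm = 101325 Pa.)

13000 atm

seawater: 1033 kg/m³ × 9.81 m/s² × 4678 m = 4.741×10^7 Pa = 467.9 atm
shale: 2260 kg/m³ × 9.81 m/s² × 4820 m = 1.069×10^8 Pa = 1055 atm
coal seam: 1310 kg/m³ × 9.81 m/s² × 113 m = 1.452×10^6 Pa = 14.33 atm
gneiss: 2712 kg/m³ × 9.81 m/s² × 39760 m = 1.058×10^9 Pa = 10440 atm
quartzite: 2642 kg/m³ × 9.81 m/s² × 4618 m = 1.197×10^8 Pa = 1181 atm
Total = 467.9 + 1055 + 14.33 + 10440 + 1181 = 13158 atm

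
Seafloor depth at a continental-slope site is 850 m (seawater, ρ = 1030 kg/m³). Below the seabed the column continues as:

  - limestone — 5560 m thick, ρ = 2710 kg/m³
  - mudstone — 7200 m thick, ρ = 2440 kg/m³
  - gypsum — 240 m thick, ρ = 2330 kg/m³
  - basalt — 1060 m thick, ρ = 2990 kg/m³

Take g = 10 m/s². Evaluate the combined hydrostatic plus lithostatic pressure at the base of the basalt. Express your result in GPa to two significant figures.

seawater: 1030 kg/m³ × 10 m/s² × 850 m = 8.755×10^6 Pa = 8.755×10^-3 GPa
limestone: 2710 kg/m³ × 10 m/s² × 5560 m = 1.507×10^8 Pa = 0.1507 GPa
mudstone: 2440 kg/m³ × 10 m/s² × 7200 m = 1.757×10^8 Pa = 0.1757 GPa
gypsum: 2330 kg/m³ × 10 m/s² × 240 m = 5.592×10^6 Pa = 5.592×10^-3 GPa
basalt: 2990 kg/m³ × 10 m/s² × 1060 m = 3.169×10^7 Pa = 0.03169 GPa
Total = 8.755×10^-3 + 0.1507 + 0.1757 + 5.592×10^-3 + 0.03169 = 0.37240 GPa

0.37 GPa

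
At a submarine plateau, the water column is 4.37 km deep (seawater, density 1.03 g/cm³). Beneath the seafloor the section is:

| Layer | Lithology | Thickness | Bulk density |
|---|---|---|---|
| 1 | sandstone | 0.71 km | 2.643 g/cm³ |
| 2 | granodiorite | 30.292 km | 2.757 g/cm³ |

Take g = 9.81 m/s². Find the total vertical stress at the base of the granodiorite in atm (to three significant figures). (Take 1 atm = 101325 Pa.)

seawater: 1030 kg/m³ × 9.81 m/s² × 4370 m = 4.416×10^7 Pa = 435.8 atm
sandstone: 2643 kg/m³ × 9.81 m/s² × 710 m = 1.841×10^7 Pa = 181.7 atm
granodiorite: 2757 kg/m³ × 9.81 m/s² × 30292 m = 8.193×10^8 Pa = 8086 atm
Total = 435.8 + 181.7 + 8086 = 8703.2 atm

8700 atm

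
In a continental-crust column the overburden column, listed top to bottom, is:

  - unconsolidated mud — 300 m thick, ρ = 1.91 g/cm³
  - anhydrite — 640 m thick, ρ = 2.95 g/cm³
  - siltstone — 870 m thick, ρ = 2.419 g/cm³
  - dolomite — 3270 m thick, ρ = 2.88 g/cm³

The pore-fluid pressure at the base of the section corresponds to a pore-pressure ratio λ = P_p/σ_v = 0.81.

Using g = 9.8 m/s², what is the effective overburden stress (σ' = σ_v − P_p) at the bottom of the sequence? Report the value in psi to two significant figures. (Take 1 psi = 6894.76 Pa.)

Overburden (lithostatic) stress σ_v:
unconsolidated mud: 1910 kg/m³ × 9.8 m/s² × 300 m = 5.615×10^6 Pa = 5.615 MPa
anhydrite: 2950 kg/m³ × 9.8 m/s² × 640 m = 1.850×10^7 Pa = 18.50 MPa
siltstone: 2419 kg/m³ × 9.8 m/s² × 870 m = 2.062×10^7 Pa = 20.62 MPa
dolomite: 2880 kg/m³ × 9.8 m/s² × 3270 m = 9.229×10^7 Pa = 92.29 MPa
Total = 5.615 + 18.50 + 20.62 + 92.29 = 137.03 MPa
Pore pressure P_p = λ·σ_v = 0.81 × 137.0 MPa = 111.0 MPa
Effective stress σ' = σ_v − P_p = 137.0 − 111.0 = 26.037 MPa = 3776.3 psi

3800 psi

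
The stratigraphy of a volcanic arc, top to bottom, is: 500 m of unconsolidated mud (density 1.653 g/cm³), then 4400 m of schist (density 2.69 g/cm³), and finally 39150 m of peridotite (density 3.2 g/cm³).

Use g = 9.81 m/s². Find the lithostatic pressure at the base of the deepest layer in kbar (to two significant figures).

unconsolidated mud: 1653 kg/m³ × 9.81 m/s² × 500 m = 8.108×10^6 Pa = 0.08108 kbar
schist: 2690 kg/m³ × 9.81 m/s² × 4400 m = 1.161×10^8 Pa = 1.161 kbar
peridotite: 3200 kg/m³ × 9.81 m/s² × 39150 m = 1.229×10^9 Pa = 12.29 kbar
Total = 0.08108 + 1.161 + 12.29 = 13.532 kbar

14 kbar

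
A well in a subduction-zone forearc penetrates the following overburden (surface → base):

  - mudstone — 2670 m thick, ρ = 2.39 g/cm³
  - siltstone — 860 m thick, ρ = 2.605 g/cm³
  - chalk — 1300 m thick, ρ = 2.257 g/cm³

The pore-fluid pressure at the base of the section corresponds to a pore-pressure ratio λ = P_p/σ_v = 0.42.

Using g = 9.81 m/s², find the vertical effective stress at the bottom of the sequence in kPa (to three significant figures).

Overburden (lithostatic) stress σ_v:
mudstone: 2390 kg/m³ × 9.81 m/s² × 2670 m = 6.260×10^7 Pa = 62.60 MPa
siltstone: 2605 kg/m³ × 9.81 m/s² × 860 m = 2.198×10^7 Pa = 21.98 MPa
chalk: 2257 kg/m³ × 9.81 m/s² × 1300 m = 2.878×10^7 Pa = 28.78 MPa
Total = 62.60 + 21.98 + 28.78 = 113.36 MPa
Pore pressure P_p = λ·σ_v = 0.42 × 113.4 MPa = 47.61 MPa
Effective stress σ' = σ_v − P_p = 113.4 − 47.61 = 65.750 MPa = 65750 kPa

65700 kPa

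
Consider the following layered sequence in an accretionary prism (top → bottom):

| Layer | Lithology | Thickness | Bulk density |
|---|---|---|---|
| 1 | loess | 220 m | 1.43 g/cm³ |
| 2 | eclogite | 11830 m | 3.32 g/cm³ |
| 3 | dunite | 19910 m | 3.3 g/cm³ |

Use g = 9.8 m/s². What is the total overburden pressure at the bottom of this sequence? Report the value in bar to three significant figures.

10300 bar

loess: 1430 kg/m³ × 9.8 m/s² × 220 m = 3.083×10^6 Pa = 30.83 bar
eclogite: 3320 kg/m³ × 9.8 m/s² × 11830 m = 3.849×10^8 Pa = 3849 bar
dunite: 3300 kg/m³ × 9.8 m/s² × 19910 m = 6.439×10^8 Pa = 6439 bar
Total = 30.83 + 3849 + 6439 = 10319 bar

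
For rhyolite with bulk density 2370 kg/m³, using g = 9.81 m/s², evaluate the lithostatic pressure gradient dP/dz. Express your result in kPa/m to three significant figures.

23.2 kPa/m

dP/dz = ρg = 2370 kg/m³ × 9.81 m/s² = 23250 Pa/m
= 23250 Pa/m × (1 kPa/m / 1000.0 Pa/m) = 23.250 kPa/m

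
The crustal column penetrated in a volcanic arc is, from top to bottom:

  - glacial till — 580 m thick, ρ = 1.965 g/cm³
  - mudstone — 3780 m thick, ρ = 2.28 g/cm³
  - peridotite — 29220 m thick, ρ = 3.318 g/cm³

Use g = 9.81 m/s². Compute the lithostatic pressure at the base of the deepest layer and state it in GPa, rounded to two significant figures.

1.0 GPa

glacial till: 1965 kg/m³ × 9.81 m/s² × 580 m = 1.118×10^7 Pa = 0.01118 GPa
mudstone: 2280 kg/m³ × 9.81 m/s² × 3780 m = 8.455×10^7 Pa = 0.08455 GPa
peridotite: 3318 kg/m³ × 9.81 m/s² × 29220 m = 9.511×10^8 Pa = 0.9511 GPa
Total = 0.01118 + 0.08455 + 0.9511 = 1.0468 GPa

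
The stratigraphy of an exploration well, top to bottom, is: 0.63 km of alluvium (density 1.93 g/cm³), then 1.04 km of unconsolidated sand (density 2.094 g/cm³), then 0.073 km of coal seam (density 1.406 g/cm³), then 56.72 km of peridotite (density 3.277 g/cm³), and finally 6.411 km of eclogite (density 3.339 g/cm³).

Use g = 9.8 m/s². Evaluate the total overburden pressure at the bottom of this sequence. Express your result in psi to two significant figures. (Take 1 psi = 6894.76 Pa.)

300000 psi

alluvium: 1930 kg/m³ × 9.8 m/s² × 630 m = 1.192×10^7 Pa = 1728 psi
unconsolidated sand: 2094 kg/m³ × 9.8 m/s² × 1040 m = 2.134×10^7 Pa = 3095 psi
coal seam: 1406 kg/m³ × 9.8 m/s² × 73 m = 1.006×10^6 Pa = 145.9 psi
peridotite: 3277 kg/m³ × 9.8 m/s² × 56720 m = 1.822×10^9 Pa = 2.642×10^5 psi
eclogite: 3339 kg/m³ × 9.8 m/s² × 6411 m = 2.098×10^8 Pa = 30426 psi
Total = 1728 + 3095 + 145.9 + 2.642×10^5 + 30426 = 2.9959×10^5 psi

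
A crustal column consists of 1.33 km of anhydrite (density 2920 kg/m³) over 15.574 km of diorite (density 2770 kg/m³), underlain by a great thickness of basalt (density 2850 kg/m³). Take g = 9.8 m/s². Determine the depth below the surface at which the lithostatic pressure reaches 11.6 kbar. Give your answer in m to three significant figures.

41900 m

Pressure at base of upper layers: 2920×9.8×1330 + 2770×9.8×15574 = 4.608×10^8 Pa = 4.608 kbar
Remaining pressure to be supplied by basalt: 1.160×10^9 − 4.608×10^8 = 6.992×10^8 Pa
Additional depth in basalt = 6.992×10^8 Pa / (2850 kg/m³ × 9.8 m/s²) = 25033 m
Total depth = 16904 m + 25033 m = 41937 m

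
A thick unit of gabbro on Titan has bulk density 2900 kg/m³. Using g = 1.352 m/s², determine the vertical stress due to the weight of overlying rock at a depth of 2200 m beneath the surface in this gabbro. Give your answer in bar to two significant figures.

gabbro: 2900 kg/m³ × 1.352 m/s² × 2200 m = 8.626×10^6 Pa = 86.26 bar

86 bar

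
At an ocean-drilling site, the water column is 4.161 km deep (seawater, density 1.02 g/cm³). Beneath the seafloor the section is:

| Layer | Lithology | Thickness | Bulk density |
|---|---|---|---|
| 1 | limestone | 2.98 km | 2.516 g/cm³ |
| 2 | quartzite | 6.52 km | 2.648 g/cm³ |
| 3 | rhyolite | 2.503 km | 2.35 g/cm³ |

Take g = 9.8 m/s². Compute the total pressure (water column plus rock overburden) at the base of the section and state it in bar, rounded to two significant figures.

3400 bar

seawater: 1020 kg/m³ × 9.8 m/s² × 4161 m = 4.159×10^7 Pa = 415.9 bar
limestone: 2516 kg/m³ × 9.8 m/s² × 2980 m = 7.348×10^7 Pa = 734.8 bar
quartzite: 2648 kg/m³ × 9.8 m/s² × 6520 m = 1.692×10^8 Pa = 1692 bar
rhyolite: 2350 kg/m³ × 9.8 m/s² × 2503 m = 5.764×10^7 Pa = 576.4 bar
Total = 415.9 + 734.8 + 1692 + 576.4 = 3419.1 bar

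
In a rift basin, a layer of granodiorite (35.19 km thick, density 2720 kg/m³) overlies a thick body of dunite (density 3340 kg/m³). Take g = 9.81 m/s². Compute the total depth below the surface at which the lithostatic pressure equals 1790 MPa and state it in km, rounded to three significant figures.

61.2 km

Pressure at base of upper layers: 2720×9.81×35190 = 9.390×10^8 Pa = 939.0 MPa
Remaining pressure to be supplied by dunite: 1.790×10^9 − 9.390×10^8 = 8.510×10^8 Pa
Additional depth in dunite = 8.510×10^8 Pa / (3340 kg/m³ × 9.81 m/s²) = 25973 m
Total depth = 35190 m + 25973 m = 61163 m
= 61.163 km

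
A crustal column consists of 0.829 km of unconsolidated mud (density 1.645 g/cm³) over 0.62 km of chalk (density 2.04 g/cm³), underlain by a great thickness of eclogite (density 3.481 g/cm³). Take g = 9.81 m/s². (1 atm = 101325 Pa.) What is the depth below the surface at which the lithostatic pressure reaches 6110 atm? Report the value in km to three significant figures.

Pressure at base of upper layers: 1645×9.81×829 + 2040×9.81×620 = 2.579×10^7 Pa = 254.5 atm
Remaining pressure to be supplied by eclogite: 6.191×10^8 − 2.579×10^7 = 5.933×10^8 Pa
Additional depth in eclogite = 5.933×10^8 Pa / (3481 kg/m³ × 9.81 m/s²) = 17374 m
Total depth = 1449 m + 17374 m = 18823 m
= 18.823 km

18.8 km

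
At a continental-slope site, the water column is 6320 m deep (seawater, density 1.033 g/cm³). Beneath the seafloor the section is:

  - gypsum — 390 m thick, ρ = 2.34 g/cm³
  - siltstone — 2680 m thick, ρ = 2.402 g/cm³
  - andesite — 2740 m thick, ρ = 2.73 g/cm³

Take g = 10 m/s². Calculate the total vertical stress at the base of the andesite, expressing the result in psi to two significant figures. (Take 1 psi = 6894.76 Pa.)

seawater: 1033 kg/m³ × 10 m/s² × 6320 m = 6.529×10^7 Pa = 9469 psi
gypsum: 2340 kg/m³ × 10 m/s² × 390 m = 9.126×10^6 Pa = 1324 psi
siltstone: 2402 kg/m³ × 10 m/s² × 2680 m = 6.437×10^7 Pa = 9337 psi
andesite: 2730 kg/m³ × 10 m/s² × 2740 m = 7.480×10^7 Pa = 10849 psi
Total = 9469 + 1324 + 9337 + 10849 = 30978 psi

31000 psi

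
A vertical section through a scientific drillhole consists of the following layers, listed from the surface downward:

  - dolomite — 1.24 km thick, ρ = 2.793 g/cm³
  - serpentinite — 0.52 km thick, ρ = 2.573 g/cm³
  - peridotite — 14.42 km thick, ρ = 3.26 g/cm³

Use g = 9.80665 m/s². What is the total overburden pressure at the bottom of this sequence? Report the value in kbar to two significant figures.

dolomite: 2793 kg/m³ × 9.80665 m/s² × 1240 m = 3.396×10^7 Pa = 0.3396 kbar
serpentinite: 2573 kg/m³ × 9.80665 m/s² × 520 m = 1.312×10^7 Pa = 0.1312 kbar
peridotite: 3260 kg/m³ × 9.80665 m/s² × 14420 m = 4.610×10^8 Pa = 4.610 kbar
Total = 0.3396 + 0.1312 + 4.610 = 5.0809 kbar

5.1 kbar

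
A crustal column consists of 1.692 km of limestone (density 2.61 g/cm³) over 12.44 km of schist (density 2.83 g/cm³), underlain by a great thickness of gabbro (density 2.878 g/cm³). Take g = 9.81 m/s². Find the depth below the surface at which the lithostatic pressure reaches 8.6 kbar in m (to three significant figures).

30800 m

Pressure at base of upper layers: 2610×9.81×1692 + 2830×9.81×12440 = 3.887×10^8 Pa = 3.887 kbar
Remaining pressure to be supplied by gabbro: 8.600×10^8 − 3.887×10^8 = 4.713×10^8 Pa
Additional depth in gabbro = 4.713×10^8 Pa / (2878 kg/m³ × 9.81 m/s²) = 16694 m
Total depth = 14132 m + 16694 m = 30826 m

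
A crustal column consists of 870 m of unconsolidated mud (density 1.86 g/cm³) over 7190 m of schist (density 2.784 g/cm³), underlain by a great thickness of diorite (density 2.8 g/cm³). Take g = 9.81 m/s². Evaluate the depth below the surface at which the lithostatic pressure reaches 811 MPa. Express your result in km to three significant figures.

Pressure at base of upper layers: 1860×9.81×870 + 2784×9.81×7190 = 2.122×10^8 Pa = 212.2 MPa
Remaining pressure to be supplied by diorite: 8.110×10^8 − 2.122×10^8 = 5.988×10^8 Pa
Additional depth in diorite = 5.988×10^8 Pa / (2800 kg/m³ × 9.81 m/s²) = 21798 m
Total depth = 8060 m + 21798 m = 29858 m
= 29.858 km

29.9 km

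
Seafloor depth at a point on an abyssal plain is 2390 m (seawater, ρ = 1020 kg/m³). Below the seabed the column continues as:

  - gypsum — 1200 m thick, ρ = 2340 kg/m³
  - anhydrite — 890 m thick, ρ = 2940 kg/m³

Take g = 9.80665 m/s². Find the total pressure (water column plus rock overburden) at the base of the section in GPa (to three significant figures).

0.0771 GPa

seawater: 1020 kg/m³ × 9.80665 m/s² × 2390 m = 2.391×10^7 Pa = 0.02391 GPa
gypsum: 2340 kg/m³ × 9.80665 m/s² × 1200 m = 2.754×10^7 Pa = 0.02754 GPa
anhydrite: 2940 kg/m³ × 9.80665 m/s² × 890 m = 2.566×10^7 Pa = 0.02566 GPa
Total = 0.02391 + 0.02754 + 0.02566 = 0.077104 GPa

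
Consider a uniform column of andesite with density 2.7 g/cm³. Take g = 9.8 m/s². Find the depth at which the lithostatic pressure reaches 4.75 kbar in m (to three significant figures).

18000 m

h = P/(ρg) = 4.75 kbar / (2700 kg/m³ × 9.8 m/s²) = 4.750×10^8 Pa / 26460 Pa/m = 17952 m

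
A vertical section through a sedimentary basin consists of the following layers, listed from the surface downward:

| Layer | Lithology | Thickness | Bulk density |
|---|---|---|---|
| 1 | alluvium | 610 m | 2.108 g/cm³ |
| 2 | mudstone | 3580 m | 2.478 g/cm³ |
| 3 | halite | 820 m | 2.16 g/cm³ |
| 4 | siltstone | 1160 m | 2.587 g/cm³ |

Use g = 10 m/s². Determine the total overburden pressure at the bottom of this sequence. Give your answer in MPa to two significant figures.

alluvium: 2108 kg/m³ × 10 m/s² × 610 m = 1.286×10^7 Pa = 12.86 MPa
mudstone: 2478 kg/m³ × 10 m/s² × 3580 m = 8.871×10^7 Pa = 88.71 MPa
halite: 2160 kg/m³ × 10 m/s² × 820 m = 1.771×10^7 Pa = 17.71 MPa
siltstone: 2587 kg/m³ × 10 m/s² × 1160 m = 3.001×10^7 Pa = 30.01 MPa
Total = 12.86 + 88.71 + 17.71 + 30.01 = 149.29 MPa

150 MPa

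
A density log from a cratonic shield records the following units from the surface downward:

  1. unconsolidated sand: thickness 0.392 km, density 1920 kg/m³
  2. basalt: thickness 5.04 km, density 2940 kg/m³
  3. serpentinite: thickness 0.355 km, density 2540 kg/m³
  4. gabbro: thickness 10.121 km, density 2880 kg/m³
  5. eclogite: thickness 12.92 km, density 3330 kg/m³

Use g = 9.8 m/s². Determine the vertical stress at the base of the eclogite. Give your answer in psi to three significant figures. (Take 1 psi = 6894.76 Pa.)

126000 psi

unconsolidated sand: 1920 kg/m³ × 9.8 m/s² × 392 m = 7.376×10^6 Pa = 1070 psi
basalt: 2940 kg/m³ × 9.8 m/s² × 5040 m = 1.452×10^8 Pa = 21061 psi
serpentinite: 2540 kg/m³ × 9.8 m/s² × 355 m = 8.837×10^6 Pa = 1282 psi
gabbro: 2880 kg/m³ × 9.8 m/s² × 10121 m = 2.857×10^8 Pa = 41431 psi
eclogite: 3330 kg/m³ × 9.8 m/s² × 12920 m = 4.216×10^8 Pa = 61152 psi
Total = 1070 + 21061 + 1282 + 41431 + 61152 = 1.2600×10^5 psi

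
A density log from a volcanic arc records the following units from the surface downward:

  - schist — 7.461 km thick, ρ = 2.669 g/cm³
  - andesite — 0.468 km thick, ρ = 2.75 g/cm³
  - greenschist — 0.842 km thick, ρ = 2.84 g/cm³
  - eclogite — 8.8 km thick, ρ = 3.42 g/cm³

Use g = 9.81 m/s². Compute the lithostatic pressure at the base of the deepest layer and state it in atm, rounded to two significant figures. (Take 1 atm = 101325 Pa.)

5200 atm

schist: 2669 kg/m³ × 9.81 m/s² × 7461 m = 1.954×10^8 Pa = 1928 atm
andesite: 2750 kg/m³ × 9.81 m/s² × 468 m = 1.263×10^7 Pa = 124.6 atm
greenschist: 2840 kg/m³ × 9.81 m/s² × 842 m = 2.346×10^7 Pa = 231.5 atm
eclogite: 3420 kg/m³ × 9.81 m/s² × 8800 m = 2.952×10^8 Pa = 2914 atm
Total = 1928 + 124.6 + 231.5 + 2914 = 5197.9 atm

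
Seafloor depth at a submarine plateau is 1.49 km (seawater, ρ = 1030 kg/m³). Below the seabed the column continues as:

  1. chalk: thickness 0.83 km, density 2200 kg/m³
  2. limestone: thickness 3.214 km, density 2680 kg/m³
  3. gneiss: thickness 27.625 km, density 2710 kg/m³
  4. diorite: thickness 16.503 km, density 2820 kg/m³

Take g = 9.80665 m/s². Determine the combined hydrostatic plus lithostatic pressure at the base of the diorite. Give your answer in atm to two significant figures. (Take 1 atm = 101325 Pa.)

seawater: 1030 kg/m³ × 9.80665 m/s² × 1490 m = 1.505×10^7 Pa = 148.5 atm
chalk: 2200 kg/m³ × 9.80665 m/s² × 830 m = 1.791×10^7 Pa = 176.7 atm
limestone: 2680 kg/m³ × 9.80665 m/s² × 3214 m = 8.447×10^7 Pa = 833.7 atm
gneiss: 2710 kg/m³ × 9.80665 m/s² × 27625 m = 7.342×10^8 Pa = 7246 atm
diorite: 2820 kg/m³ × 9.80665 m/s² × 16503 m = 4.564×10^8 Pa = 4504 atm
Total = 148.5 + 176.7 + 833.7 + 7246 + 4504 = 12909 atm

13000 atm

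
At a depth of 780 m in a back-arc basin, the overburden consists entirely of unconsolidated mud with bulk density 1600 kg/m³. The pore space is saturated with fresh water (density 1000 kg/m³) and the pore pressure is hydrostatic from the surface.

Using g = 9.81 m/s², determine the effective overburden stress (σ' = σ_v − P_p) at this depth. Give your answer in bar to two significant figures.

46 bar

Overburden (lithostatic) stress σ_v:
unconsolidated mud: 1600 kg/m³ × 9.81 m/s² × 780 m = 1.224×10^7 Pa = 12.24 MPa
Pore pressure P_p = 1000 kg/m³ × 9.81 m/s² × 780 m = 7.652×10^6 Pa = 7.652 MPa
Effective stress σ' = σ_v − P_p = 12.24 − 7.652 = 4.5911 MPa = 45.911 bar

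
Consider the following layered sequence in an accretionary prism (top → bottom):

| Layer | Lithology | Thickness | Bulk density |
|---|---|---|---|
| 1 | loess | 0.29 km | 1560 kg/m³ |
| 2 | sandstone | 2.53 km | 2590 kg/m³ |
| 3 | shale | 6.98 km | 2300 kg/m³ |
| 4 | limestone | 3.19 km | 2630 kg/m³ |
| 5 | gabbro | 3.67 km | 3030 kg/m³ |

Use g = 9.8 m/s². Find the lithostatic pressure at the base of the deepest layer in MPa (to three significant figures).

417 MPa

loess: 1560 kg/m³ × 9.8 m/s² × 290 m = 4.434×10^6 Pa = 4.434 MPa
sandstone: 2590 kg/m³ × 9.8 m/s² × 2530 m = 6.422×10^7 Pa = 64.22 MPa
shale: 2300 kg/m³ × 9.8 m/s² × 6980 m = 1.573×10^8 Pa = 157.3 MPa
limestone: 2630 kg/m³ × 9.8 m/s² × 3190 m = 8.222×10^7 Pa = 82.22 MPa
gabbro: 3030 kg/m³ × 9.8 m/s² × 3670 m = 1.090×10^8 Pa = 109.0 MPa
Total = 4.434 + 64.22 + 157.3 + 82.22 + 109.0 = 417.18 MPa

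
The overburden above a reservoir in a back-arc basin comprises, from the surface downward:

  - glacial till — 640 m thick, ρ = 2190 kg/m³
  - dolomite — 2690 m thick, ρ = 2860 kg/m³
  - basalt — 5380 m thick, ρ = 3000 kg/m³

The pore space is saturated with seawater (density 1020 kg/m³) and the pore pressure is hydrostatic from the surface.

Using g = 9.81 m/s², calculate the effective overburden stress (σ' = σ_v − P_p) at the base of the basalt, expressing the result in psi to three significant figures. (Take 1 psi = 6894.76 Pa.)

23300 psi

Overburden (lithostatic) stress σ_v:
glacial till: 2190 kg/m³ × 9.81 m/s² × 640 m = 1.375×10^7 Pa = 13.75 MPa
dolomite: 2860 kg/m³ × 9.81 m/s² × 2690 m = 7.547×10^7 Pa = 75.47 MPa
basalt: 3000 kg/m³ × 9.81 m/s² × 5380 m = 1.583×10^8 Pa = 158.3 MPa
Total = 13.75 + 75.47 + 158.3 = 247.56 MPa
Pore pressure P_p = 1020 kg/m³ × 9.81 m/s² × 8710 m = 8.715×10^7 Pa = 87.15 MPa
Effective stress σ' = σ_v − P_p = 247.6 − 87.15 = 160.40 MPa = 23264 psi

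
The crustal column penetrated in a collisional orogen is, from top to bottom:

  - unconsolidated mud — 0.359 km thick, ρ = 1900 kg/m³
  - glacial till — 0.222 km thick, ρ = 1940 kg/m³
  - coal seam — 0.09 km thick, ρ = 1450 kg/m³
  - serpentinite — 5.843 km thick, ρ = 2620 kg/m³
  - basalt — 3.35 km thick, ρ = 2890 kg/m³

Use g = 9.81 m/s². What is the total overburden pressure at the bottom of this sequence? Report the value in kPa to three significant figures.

unconsolidated mud: 1900 kg/m³ × 9.81 m/s² × 359 m = 6.691×10^6 Pa = 6691 kPa
glacial till: 1940 kg/m³ × 9.81 m/s² × 222 m = 4.225×10^6 Pa = 4225 kPa
coal seam: 1450 kg/m³ × 9.81 m/s² × 90 m = 1.280×10^6 Pa = 1280 kPa
serpentinite: 2620 kg/m³ × 9.81 m/s² × 5843 m = 1.502×10^8 Pa = 1.502×10^5 kPa
basalt: 2890 kg/m³ × 9.81 m/s² × 3350 m = 9.498×10^7 Pa = 94976 kPa
Total = 6691 + 4225 + 1280 + 1.502×10^5 + 94976 = 2.5735×10^5 kPa

257000 kPa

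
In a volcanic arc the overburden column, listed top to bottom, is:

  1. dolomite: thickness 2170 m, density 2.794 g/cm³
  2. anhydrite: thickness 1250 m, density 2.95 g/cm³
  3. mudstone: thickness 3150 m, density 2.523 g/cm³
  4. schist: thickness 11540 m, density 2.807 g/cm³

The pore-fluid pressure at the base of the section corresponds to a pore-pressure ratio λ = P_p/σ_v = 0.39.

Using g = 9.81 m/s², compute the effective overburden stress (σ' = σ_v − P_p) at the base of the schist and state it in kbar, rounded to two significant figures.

3.0 kbar

Overburden (lithostatic) stress σ_v:
dolomite: 2794 kg/m³ × 9.81 m/s² × 2170 m = 5.948×10^7 Pa = 59.48 MPa
anhydrite: 2950 kg/m³ × 9.81 m/s² × 1250 m = 3.617×10^7 Pa = 36.17 MPa
mudstone: 2523 kg/m³ × 9.81 m/s² × 3150 m = 7.796×10^7 Pa = 77.96 MPa
schist: 2807 kg/m³ × 9.81 m/s² × 11540 m = 3.178×10^8 Pa = 317.8 MPa
Total = 59.48 + 36.17 + 77.96 + 317.8 = 491.39 MPa
Pore pressure P_p = λ·σ_v = 0.39 × 491.4 MPa = 191.6 MPa
Effective stress σ' = σ_v − P_p = 491.4 − 191.6 = 299.75 MPa = 2.9975 kbar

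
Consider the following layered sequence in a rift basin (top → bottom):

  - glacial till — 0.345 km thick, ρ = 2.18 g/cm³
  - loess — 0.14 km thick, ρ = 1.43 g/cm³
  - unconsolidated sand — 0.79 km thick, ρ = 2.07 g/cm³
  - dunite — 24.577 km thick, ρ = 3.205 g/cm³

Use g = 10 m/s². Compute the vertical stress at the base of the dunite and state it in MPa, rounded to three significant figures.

glacial till: 2180 kg/m³ × 10 m/s² × 345 m = 7.521×10^6 Pa = 7.521 MPa
loess: 1430 kg/m³ × 10 m/s² × 140 m = 2.002×10^6 Pa = 2.002 MPa
unconsolidated sand: 2070 kg/m³ × 10 m/s² × 790 m = 1.635×10^7 Pa = 16.35 MPa
dunite: 3205 kg/m³ × 10 m/s² × 24577 m = 7.877×10^8 Pa = 787.7 MPa
Total = 7.521 + 2.002 + 16.35 + 787.7 = 813.57 MPa

814 MPa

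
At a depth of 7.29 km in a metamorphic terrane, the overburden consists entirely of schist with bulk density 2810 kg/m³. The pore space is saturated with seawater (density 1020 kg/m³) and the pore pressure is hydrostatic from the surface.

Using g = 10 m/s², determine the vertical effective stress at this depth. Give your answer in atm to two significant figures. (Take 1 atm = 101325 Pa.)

Overburden (lithostatic) stress σ_v:
schist: 2810 kg/m³ × 10 m/s² × 7290 m = 2.048×10^8 Pa = 204.8 MPa
Pore pressure P_p = 1020 kg/m³ × 10 m/s² × 7290 m = 7.436×10^7 Pa = 74.36 MPa
Effective stress σ' = σ_v − P_p = 204.8 − 74.36 = 130.49 MPa = 1287.8 atm

1300 atm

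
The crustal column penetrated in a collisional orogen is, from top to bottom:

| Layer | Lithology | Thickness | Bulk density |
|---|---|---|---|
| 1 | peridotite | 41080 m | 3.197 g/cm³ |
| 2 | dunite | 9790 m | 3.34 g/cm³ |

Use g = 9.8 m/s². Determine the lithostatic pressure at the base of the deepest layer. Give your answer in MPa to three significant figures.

1610 MPa

peridotite: 3197 kg/m³ × 9.8 m/s² × 41080 m = 1.287×10^9 Pa = 1287 MPa
dunite: 3340 kg/m³ × 9.8 m/s² × 9790 m = 3.204×10^8 Pa = 320.4 MPa
Total = 1287 + 320.4 = 1607.5 MPa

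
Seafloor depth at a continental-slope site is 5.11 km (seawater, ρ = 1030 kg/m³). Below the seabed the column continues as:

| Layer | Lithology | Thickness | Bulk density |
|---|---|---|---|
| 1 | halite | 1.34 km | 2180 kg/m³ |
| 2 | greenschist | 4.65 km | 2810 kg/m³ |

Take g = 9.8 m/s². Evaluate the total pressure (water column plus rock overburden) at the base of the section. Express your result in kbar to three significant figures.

2.08 kbar

seawater: 1030 kg/m³ × 9.8 m/s² × 5110 m = 5.158×10^7 Pa = 0.5158 kbar
halite: 2180 kg/m³ × 9.8 m/s² × 1340 m = 2.863×10^7 Pa = 0.2863 kbar
greenschist: 2810 kg/m³ × 9.8 m/s² × 4650 m = 1.281×10^8 Pa = 1.281 kbar
Total = 0.5158 + 0.2863 + 1.281 = 2.0826 kbar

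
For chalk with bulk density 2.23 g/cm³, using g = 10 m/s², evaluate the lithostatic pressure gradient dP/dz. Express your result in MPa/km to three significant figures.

22.3 MPa/km

dP/dz = ρg = 2230 kg/m³ × 10 m/s² = 22300 Pa/m
= 22300 Pa/m × (1 MPa/km / 1000.0 Pa/m) = 22.300 MPa/km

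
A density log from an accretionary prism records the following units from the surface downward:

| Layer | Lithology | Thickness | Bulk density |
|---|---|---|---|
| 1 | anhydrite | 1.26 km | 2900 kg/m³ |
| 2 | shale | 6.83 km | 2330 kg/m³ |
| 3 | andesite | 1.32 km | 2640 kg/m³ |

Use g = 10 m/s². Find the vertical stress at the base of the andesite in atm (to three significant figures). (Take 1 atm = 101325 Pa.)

anhydrite: 2900 kg/m³ × 10 m/s² × 1260 m = 3.654×10^7 Pa = 360.6 atm
shale: 2330 kg/m³ × 10 m/s² × 6830 m = 1.591×10^8 Pa = 1571 atm
andesite: 2640 kg/m³ × 10 m/s² × 1320 m = 3.485×10^7 Pa = 343.9 atm
Total = 360.6 + 1571 + 343.9 = 2275.1 atm

2280 atm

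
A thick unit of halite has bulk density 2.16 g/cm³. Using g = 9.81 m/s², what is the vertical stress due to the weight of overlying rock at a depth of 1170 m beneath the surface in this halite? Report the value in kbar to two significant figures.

0.25 kbar

halite: 2160 kg/m³ × 9.81 m/s² × 1170 m = 2.479×10^7 Pa = 0.2479 kbar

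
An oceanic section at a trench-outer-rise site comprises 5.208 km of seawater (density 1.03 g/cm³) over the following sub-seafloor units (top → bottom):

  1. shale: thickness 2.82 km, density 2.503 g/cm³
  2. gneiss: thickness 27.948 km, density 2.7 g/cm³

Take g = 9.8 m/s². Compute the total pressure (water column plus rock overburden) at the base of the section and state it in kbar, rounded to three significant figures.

8.61 kbar

seawater: 1030 kg/m³ × 9.8 m/s² × 5208 m = 5.257×10^7 Pa = 0.5257 kbar
shale: 2503 kg/m³ × 9.8 m/s² × 2820 m = 6.917×10^7 Pa = 0.6917 kbar
gneiss: 2700 kg/m³ × 9.8 m/s² × 27948 m = 7.395×10^8 Pa = 7.395 kbar
Total = 0.5257 + 0.6917 + 7.395 = 8.6125 kbar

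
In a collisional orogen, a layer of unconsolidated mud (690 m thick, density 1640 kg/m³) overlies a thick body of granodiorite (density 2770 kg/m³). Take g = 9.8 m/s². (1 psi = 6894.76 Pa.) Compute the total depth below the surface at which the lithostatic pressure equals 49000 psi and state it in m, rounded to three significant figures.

12700 m

Pressure at base of upper layers: 1640×9.8×690 = 1.109×10^7 Pa = 1608 psi
Remaining pressure to be supplied by granodiorite: 3.378×10^8 − 1.109×10^7 = 3.268×10^8 Pa
Additional depth in granodiorite = 3.268×10^8 Pa / (2770 kg/m³ × 9.8 m/s²) = 12037 m
Total depth = 690 m + 12037 m = 12727 m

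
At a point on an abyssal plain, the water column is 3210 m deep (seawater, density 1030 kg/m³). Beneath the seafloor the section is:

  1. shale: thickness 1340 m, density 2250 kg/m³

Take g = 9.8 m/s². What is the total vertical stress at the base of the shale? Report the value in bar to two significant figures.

seawater: 1030 kg/m³ × 9.8 m/s² × 3210 m = 3.240×10^7 Pa = 324.0 bar
shale: 2250 kg/m³ × 9.8 m/s² × 1340 m = 2.955×10^7 Pa = 295.5 bar
Total = 324.0 + 295.5 = 619.49 bar

620 bar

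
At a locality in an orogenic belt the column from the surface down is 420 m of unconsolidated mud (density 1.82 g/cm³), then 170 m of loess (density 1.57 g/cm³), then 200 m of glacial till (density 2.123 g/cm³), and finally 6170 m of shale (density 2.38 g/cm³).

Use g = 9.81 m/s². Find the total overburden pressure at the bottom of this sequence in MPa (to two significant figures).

160 MPa

unconsolidated mud: 1820 kg/m³ × 9.81 m/s² × 420 m = 7.499×10^6 Pa = 7.499 MPa
loess: 1570 kg/m³ × 9.81 m/s² × 170 m = 2.618×10^6 Pa = 2.618 MPa
glacial till: 2123 kg/m³ × 9.81 m/s² × 200 m = 4.165×10^6 Pa = 4.165 MPa
shale: 2380 kg/m³ × 9.81 m/s² × 6170 m = 1.441×10^8 Pa = 144.1 MPa
Total = 7.499 + 2.618 + 4.165 + 144.1 = 158.34 MPa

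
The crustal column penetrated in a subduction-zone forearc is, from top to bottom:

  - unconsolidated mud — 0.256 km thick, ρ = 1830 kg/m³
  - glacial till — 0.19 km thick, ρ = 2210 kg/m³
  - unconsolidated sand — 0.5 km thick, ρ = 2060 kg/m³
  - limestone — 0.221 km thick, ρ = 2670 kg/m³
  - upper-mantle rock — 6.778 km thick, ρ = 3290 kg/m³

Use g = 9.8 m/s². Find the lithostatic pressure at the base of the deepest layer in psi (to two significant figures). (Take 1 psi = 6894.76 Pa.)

unconsolidated mud: 1830 kg/m³ × 9.8 m/s² × 256 m = 4.591×10^6 Pa = 665.9 psi
glacial till: 2210 kg/m³ × 9.8 m/s² × 190 m = 4.115×10^6 Pa = 596.8 psi
unconsolidated sand: 2060 kg/m³ × 9.8 m/s² × 500 m = 1.009×10^7 Pa = 1464 psi
limestone: 2670 kg/m³ × 9.8 m/s² × 221 m = 5.783×10^6 Pa = 838.7 psi
upper-mantle rock: 3290 kg/m³ × 9.8 m/s² × 6778 m = 2.185×10^8 Pa = 31696 psi
Total = 665.9 + 596.8 + 1464 + 838.7 + 31696 = 35261 psi

35000 psi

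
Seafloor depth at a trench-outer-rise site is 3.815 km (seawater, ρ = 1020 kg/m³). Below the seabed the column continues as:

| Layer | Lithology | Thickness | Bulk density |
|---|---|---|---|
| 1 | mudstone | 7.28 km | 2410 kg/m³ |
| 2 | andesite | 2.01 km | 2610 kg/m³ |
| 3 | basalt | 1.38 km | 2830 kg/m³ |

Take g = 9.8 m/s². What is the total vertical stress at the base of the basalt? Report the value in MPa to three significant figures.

300 MPa

seawater: 1020 kg/m³ × 9.8 m/s² × 3815 m = 3.813×10^7 Pa = 38.13 MPa
mudstone: 2410 kg/m³ × 9.8 m/s² × 7280 m = 1.719×10^8 Pa = 171.9 MPa
andesite: 2610 kg/m³ × 9.8 m/s² × 2010 m = 5.141×10^7 Pa = 51.41 MPa
basalt: 2830 kg/m³ × 9.8 m/s² × 1380 m = 3.827×10^7 Pa = 38.27 MPa
Total = 38.13 + 171.9 + 51.41 + 38.27 = 299.76 MPa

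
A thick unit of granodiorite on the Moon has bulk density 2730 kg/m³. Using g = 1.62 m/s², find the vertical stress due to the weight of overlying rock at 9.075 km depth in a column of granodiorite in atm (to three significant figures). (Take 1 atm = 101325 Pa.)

granodiorite: 2730 kg/m³ × 1.62 m/s² × 9075 m = 4.014×10^7 Pa = 396.1 atm

396 atm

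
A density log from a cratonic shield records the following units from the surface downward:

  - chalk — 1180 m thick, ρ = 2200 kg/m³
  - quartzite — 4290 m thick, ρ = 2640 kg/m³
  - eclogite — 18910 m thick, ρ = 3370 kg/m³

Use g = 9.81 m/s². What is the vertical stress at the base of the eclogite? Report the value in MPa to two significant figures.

760 MPa

chalk: 2200 kg/m³ × 9.81 m/s² × 1180 m = 2.547×10^7 Pa = 25.47 MPa
quartzite: 2640 kg/m³ × 9.81 m/s² × 4290 m = 1.111×10^8 Pa = 111.1 MPa
eclogite: 3370 kg/m³ × 9.81 m/s² × 18910 m = 6.252×10^8 Pa = 625.2 MPa
Total = 25.47 + 111.1 + 625.2 = 761.73 MPa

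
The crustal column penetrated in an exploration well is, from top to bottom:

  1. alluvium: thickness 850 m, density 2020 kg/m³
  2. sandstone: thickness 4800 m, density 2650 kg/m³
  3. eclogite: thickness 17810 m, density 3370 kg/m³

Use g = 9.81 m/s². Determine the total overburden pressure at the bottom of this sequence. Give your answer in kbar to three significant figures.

alluvium: 2020 kg/m³ × 9.81 m/s² × 850 m = 1.684×10^7 Pa = 0.1684 kbar
sandstone: 2650 kg/m³ × 9.81 m/s² × 4800 m = 1.248×10^8 Pa = 1.248 kbar
eclogite: 3370 kg/m³ × 9.81 m/s² × 17810 m = 5.888×10^8 Pa = 5.888 kbar
Total = 0.1684 + 1.248 + 5.888 = 7.3042 kbar

7.30 kbar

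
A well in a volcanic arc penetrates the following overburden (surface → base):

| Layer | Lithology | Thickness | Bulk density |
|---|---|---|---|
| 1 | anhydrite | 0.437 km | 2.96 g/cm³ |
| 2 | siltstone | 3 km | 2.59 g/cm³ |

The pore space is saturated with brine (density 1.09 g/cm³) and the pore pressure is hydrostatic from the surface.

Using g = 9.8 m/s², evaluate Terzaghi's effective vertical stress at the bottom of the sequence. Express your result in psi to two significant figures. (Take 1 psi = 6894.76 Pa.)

Overburden (lithostatic) stress σ_v:
anhydrite: 2960 kg/m³ × 9.8 m/s² × 437 m = 1.268×10^7 Pa = 12.68 MPa
siltstone: 2590 kg/m³ × 9.8 m/s² × 3000 m = 7.615×10^7 Pa = 76.15 MPa
Total = 12.68 + 76.15 = 88.822 MPa
Pore pressure P_p = 1090 kg/m³ × 9.8 m/s² × 3437 m = 3.671×10^7 Pa = 36.71 MPa
Effective stress σ' = σ_v − P_p = 88.82 − 36.71 = 52.108 MPa = 7557.7 psi

7600 psi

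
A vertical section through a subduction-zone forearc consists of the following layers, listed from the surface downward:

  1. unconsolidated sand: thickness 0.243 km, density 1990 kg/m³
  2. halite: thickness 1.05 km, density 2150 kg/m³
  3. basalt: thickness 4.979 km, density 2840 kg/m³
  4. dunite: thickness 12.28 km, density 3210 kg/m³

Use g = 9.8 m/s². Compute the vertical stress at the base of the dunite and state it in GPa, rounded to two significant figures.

0.55 GPa

unconsolidated sand: 1990 kg/m³ × 9.8 m/s² × 243 m = 4.739×10^6 Pa = 4.739×10^-3 GPa
halite: 2150 kg/m³ × 9.8 m/s² × 1050 m = 2.212×10^7 Pa = 0.02212 GPa
basalt: 2840 kg/m³ × 9.8 m/s² × 4979 m = 1.386×10^8 Pa = 0.1386 GPa
dunite: 3210 kg/m³ × 9.8 m/s² × 12280 m = 3.863×10^8 Pa = 0.3863 GPa
Total = 4.739×10^-3 + 0.02212 + 0.1386 + 0.3863 = 0.55174 GPa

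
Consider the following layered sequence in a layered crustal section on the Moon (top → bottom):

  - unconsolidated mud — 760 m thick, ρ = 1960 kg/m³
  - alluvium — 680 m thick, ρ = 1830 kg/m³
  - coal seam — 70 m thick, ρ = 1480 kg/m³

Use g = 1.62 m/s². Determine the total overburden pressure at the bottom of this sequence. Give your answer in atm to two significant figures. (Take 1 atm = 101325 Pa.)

45 atm

unconsolidated mud: 1960 kg/m³ × 1.62 m/s² × 760 m = 2.413×10^6 Pa = 23.82 atm
alluvium: 1830 kg/m³ × 1.62 m/s² × 680 m = 2.016×10^6 Pa = 19.90 atm
coal seam: 1480 kg/m³ × 1.62 m/s² × 70 m = 1.678×10^5 Pa = 1.656 atm
Total = 23.82 + 19.90 + 1.656 = 45.368 atm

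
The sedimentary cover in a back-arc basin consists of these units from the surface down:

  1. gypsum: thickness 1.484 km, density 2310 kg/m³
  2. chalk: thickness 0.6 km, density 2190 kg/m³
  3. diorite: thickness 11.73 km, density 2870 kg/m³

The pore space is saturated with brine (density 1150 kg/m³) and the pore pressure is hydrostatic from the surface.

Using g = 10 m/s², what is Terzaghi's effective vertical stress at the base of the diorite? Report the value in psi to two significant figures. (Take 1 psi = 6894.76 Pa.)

Overburden (lithostatic) stress σ_v:
gypsum: 2310 kg/m³ × 10 m/s² × 1484 m = 3.428×10^7 Pa = 34.28 MPa
chalk: 2190 kg/m³ × 10 m/s² × 600 m = 1.314×10^7 Pa = 13.14 MPa
diorite: 2870 kg/m³ × 10 m/s² × 11730 m = 3.367×10^8 Pa = 336.7 MPa
Total = 34.28 + 13.14 + 336.7 = 384.07 MPa
Pore pressure P_p = 1150 kg/m³ × 10 m/s² × 13814 m = 1.589×10^8 Pa = 158.9 MPa
Effective stress σ' = σ_v − P_p = 384.1 − 158.9 = 225.21 MPa = 32664 psi

33000 psi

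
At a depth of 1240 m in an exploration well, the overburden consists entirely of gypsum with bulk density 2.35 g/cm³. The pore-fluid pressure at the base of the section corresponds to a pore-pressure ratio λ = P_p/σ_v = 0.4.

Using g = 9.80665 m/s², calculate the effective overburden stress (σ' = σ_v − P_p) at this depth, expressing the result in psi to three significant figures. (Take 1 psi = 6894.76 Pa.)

2490 psi

Overburden (lithostatic) stress σ_v:
gypsum: 2350 kg/m³ × 9.80665 m/s² × 1240 m = 2.858×10^7 Pa = 28.58 MPa
Pore pressure P_p = λ·σ_v = 0.4 × 28.58 MPa = 11.43 MPa
Effective stress σ' = σ_v − P_p = 28.58 − 11.43 = 17.146 MPa = 2486.8 psi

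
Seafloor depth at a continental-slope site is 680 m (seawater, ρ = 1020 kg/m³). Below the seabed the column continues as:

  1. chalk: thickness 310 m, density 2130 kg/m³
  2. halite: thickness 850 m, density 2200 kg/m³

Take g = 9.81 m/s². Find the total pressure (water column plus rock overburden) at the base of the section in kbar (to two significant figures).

0.32 kbar

seawater: 1020 kg/m³ × 9.81 m/s² × 680 m = 6.804×10^6 Pa = 0.06804 kbar
chalk: 2130 kg/m³ × 9.81 m/s² × 310 m = 6.478×10^6 Pa = 0.06478 kbar
halite: 2200 kg/m³ × 9.81 m/s² × 850 m = 1.834×10^7 Pa = 0.1834 kbar
Total = 0.06804 + 0.06478 + 0.1834 = 0.31626 kbar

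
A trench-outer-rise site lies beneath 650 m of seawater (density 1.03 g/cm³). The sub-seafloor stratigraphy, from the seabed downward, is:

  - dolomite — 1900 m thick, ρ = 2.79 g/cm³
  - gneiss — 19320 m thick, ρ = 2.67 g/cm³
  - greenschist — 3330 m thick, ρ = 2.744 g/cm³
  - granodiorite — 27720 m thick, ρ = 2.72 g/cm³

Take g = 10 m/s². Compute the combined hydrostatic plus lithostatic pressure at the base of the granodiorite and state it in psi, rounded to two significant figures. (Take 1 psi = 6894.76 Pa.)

210000 psi

seawater: 1030 kg/m³ × 10 m/s² × 650 m = 6.695×10^6 Pa = 971.0 psi
dolomite: 2790 kg/m³ × 10 m/s² × 1900 m = 5.301×10^7 Pa = 7688 psi
gneiss: 2670 kg/m³ × 10 m/s² × 19320 m = 5.158×10^8 Pa = 74817 psi
greenschist: 2744 kg/m³ × 10 m/s² × 3330 m = 9.138×10^7 Pa = 13253 psi
granodiorite: 2720 kg/m³ × 10 m/s² × 27720 m = 7.540×10^8 Pa = 1.094×10^5 psi
Total = 971.0 + 7688 + 74817 + 13253 + 1.094×10^5 = 2.0609×10^5 psi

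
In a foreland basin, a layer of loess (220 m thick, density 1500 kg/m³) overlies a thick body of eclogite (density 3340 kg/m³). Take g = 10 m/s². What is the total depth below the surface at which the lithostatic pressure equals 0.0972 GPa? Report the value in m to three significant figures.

3030 m

Pressure at base of upper layers: 1500×10×220 = 3.300×10^6 Pa = 3.300×10^-3 GPa
Remaining pressure to be supplied by eclogite: 9.720×10^7 − 3.300×10^6 = 9.390×10^7 Pa
Additional depth in eclogite = 9.390×10^7 Pa / (3340 kg/m³ × 10 m/s²) = 2811.4 m
Total depth = 220 m + 2811.4 m = 3031.4 m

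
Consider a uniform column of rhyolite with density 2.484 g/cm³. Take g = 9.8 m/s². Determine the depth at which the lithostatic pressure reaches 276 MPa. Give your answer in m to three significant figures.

h = P/(ρg) = 276 MPa / (2484 kg/m³ × 9.8 m/s²) = 2.760×10^8 Pa / 24343 Pa/m = 11338 m

11300 m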